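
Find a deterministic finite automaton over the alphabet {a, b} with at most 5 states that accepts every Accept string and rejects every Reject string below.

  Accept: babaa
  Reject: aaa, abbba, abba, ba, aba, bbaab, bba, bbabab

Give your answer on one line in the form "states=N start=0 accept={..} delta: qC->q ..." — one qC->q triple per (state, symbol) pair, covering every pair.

Fold the examples into a partial DFA from state 0: repeatedly fix the first undefined (state, symbol) met by the shortest-then-alphabetical prefix, trying targets in increasing order and rejecting any under which an Accept and a Reject string meet in one state with the same remainder; add a state when all current targets are rejected. Accepting states are where Accept strings end.
a: 0a undefined. 0a->0: ok.
b: 0b undefined. 0b->0: no, babaa/aaa meet in 0. Open state 1: 0b->1.
ba: 1a undefined. 1a->0: no, babaa/aaa meet in 0. 1a->1: ok.
bb: 1b undefined. 1b->0: no, babaa/aaa meet in 0. 1b->1: no, babaa/abbba meet in 1. Open state 2: 1b->2.
bba: 2a undefined. 2a->0: no, babaa/aaa meet in 0. 2a->1: no, babaa/abba meet in 1. 2a->2: no, babaa/abba meet in 2. Open state 3: 2a->3.
abbb: 2b undefined. 2b->0: ok.
bbaa: 3a undefined. 3a->0: no, babaa/aaa meet in 0. 3a->1: no, babaa/ba meet in 1. 3a->2: ok.
bbab: 3b undefined. 3b->0: ok.
All examples now run through 4 states with every (state, symbol) defined. Accept strings end in {2}, Reject strings end in {0,1,3}; accept={2}.

states=4 start=0 accept={2} delta: 0a->0 0b->1 1a->1 1b->2 2a->3 2b->0 3a->2 3b->0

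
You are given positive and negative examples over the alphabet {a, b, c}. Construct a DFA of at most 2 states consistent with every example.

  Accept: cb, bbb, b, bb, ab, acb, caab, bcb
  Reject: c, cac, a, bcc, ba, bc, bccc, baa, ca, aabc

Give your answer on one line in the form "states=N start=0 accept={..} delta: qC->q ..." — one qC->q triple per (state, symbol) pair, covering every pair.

Grow the machine one transition at a time. Run the examples from 0; the earliest place one falls off (shortest prefix, ties alphabetical) gets sent to the lowest-numbered state that keeps every Accept/Reject pair distinguishable — a pair clashes when both reach the same state with identical unread suffix — and to a fresh state only if none does.
a: 0a undefined. 0a->0: ok.
b: 0b undefined. 0b->0: no, bbb/a meet in 0. Open state 1: 0b->1.
c: 0c undefined. 0c->0: ok.
ba: 1a undefined. 1a->0: ok.
bb: 1b undefined. 1b->0: no, bb/c meet in 0. 1b->1: ok.
bc: 1c undefined. 1c->0: ok.
All examples now run through 2 states with every (state, symbol) defined. Accept strings end in {1}, Reject strings end in {0}; accept={1}.

states=2 start=0 accept={1} delta: 0a->0 0b->1 0c->0 1a->0 1b->1 1c->0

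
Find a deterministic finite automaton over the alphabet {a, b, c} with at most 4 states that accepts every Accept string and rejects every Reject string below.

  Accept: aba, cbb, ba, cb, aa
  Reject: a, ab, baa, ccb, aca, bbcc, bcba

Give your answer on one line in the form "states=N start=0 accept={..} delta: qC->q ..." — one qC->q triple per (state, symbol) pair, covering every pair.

states=3 start=0 accept={0,2} delta: 0a->1 0b->1 0c->2 1a->0 1b->1 1c->2 2a->1 2b->2 2c->1

State merging on the prefix tree: take the shortest (then alphabetical) example prefix whose next move is undefined and point that move at state 0, else 1, else 2, ...; a target is out if some Accept/Reject pair would then sit in one state with the same input left (inseparable). If every existing state is out, open a new one.
a: 0a undefined. 0a->0: no, aa/a meet in 0. Open state 1: 0a->1.
b: 0b undefined. 0b->0: no, ba/a meet in 1. 0b->1: ok.
c: 0c undefined. 0c->0: no, cbb/ab meet in 1 with "b" left. 0c->1: no, cb/ab meet in 1 with "b" left. Open state 2: 0c->2.
aa: 1a undefined. 1a->0: ok.
ab: 1b undefined. 1b->0: no, aba/a meet in 1. 1b->1: ok.
ac: 1c undefined. 1c->0: no, aba/bcba meet in 0. 1c->1: no, aba/aca meet in 0. 1c->2: ok.
cb: 2b undefined. 2b->0: no, cbb/a meet in 1. 2b->1: no, aba/bcba meet in 0. 2b->2: ok.
cc: 2c undefined. 2c->0: no, aba/bbcc meet in 0. 2c->1: ok.
aca: 2a undefined. 2a->0: no, aba/aca meet in 0. 2a->1: ok.
All examples now run through 3 states with every (state, symbol) defined. Accept strings end in {0,2}, Reject strings end in {1}; accept={0,2}.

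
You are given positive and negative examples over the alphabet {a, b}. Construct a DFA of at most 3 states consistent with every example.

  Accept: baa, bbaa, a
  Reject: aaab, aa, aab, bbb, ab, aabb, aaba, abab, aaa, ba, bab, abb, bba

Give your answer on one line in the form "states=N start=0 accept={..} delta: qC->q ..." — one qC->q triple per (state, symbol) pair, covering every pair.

Fold the examples into a partial DFA from state 0: repeatedly fix the first undefined (state, symbol) met by the shortest-then-alphabetical prefix, trying targets in increasing order and rejecting any under which an Accept and a Reject string meet in one state with the same remainder; add a state when all current targets are rejected. Accepting states are where Accept strings end.
a: 0a undefined. 0a->0: no, a/aa meet in 0. Open state 1: 0a->1.
b: 0b undefined. 0b->0: no, baa/aa meet in 1 with "a" left. 0b->1: no, baa/aaa meet in 1 with "aa" left. Open state 2: 0b->2.
aa: 1a undefined. 1a->0: no, a/aaa meet in 1. 1a->1: no, a/aa meet in 1. 1a->2: ok.
ab: 1b undefined. 1b->0: ok.
ba: 2a undefined. 2a->0: ok.
bb: 2b undefined. 2b->0: no, baa/aaba meet in 1. 2b->1: no, baa/aab meet in 1. 2b->2: ok.
All examples now run through 3 states with every (state, symbol) defined. Accept strings end in {1}, Reject strings end in {0,2}; accept={1}.

states=3 start=0 accept={1} delta: 0a->1 0b->2 1a->2 1b->0 2a->0 2b->2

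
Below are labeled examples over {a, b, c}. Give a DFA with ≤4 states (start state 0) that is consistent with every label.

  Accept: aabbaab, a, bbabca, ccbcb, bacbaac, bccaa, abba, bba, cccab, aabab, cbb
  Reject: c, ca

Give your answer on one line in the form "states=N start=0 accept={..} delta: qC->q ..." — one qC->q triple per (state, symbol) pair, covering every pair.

Fold the examples into a partial DFA from state 0: repeatedly fix the first undefined (state, symbol) met by the shortest-then-alphabetical prefix, trying targets in increasing order and rejecting any under which an Accept and a Reject string meet in one state with the same remainder; add a state when all current targets are rejected. Accepting states are where Accept strings end.
a: 0a undefined. 0a->0: ok.
b: 0b undefined. 0b->0: no, bbabca/ca meet in 0 with "ca" left. Open state 1: 0b->1.
c: 0c undefined. 0c->0: no, a/c meet in 0. 0c->1: ok.
ba: 1a undefined. 1a->0: no, a/ca meet in 0. 1a->1: ok.
bb: 1b undefined. 1b->0: no, aabbaab/c meet in 1. 1b->1: no, aabbaab/c meet in 1. Open state 2: 1b->2.
bc: 1c undefined. 1c->0: no, ccbcb/c meet in 1. 1c->1: no, bccaa/c meet in 1. 1c->2: ok.
bba: 2a undefined. 2a->0: no, aabbaab/c meet in 1. 2a->1: no, abba/c meet in 1. 2a->2: ok.
bcc: 2c undefined. 2c->0: no, cccab/c meet in 1. 2c->1: no, bccaa/c meet in 1. 2c->2: ok.
cbb: 2b undefined. 2b->0: no, bbabca/c meet in 1. 2b->1: no, aabbaab/c meet in 1. 2b->2: ok.
All examples now run through 3 states with every (state, symbol) defined. Accept strings end in {0,2}, Reject strings end in {1}; accept={0,2}.

states=3 start=0 accept={0,2} delta: 0a->0 0b->1 0c->1 1a->1 1b->2 1c->2 2a->2 2b->2 2c->2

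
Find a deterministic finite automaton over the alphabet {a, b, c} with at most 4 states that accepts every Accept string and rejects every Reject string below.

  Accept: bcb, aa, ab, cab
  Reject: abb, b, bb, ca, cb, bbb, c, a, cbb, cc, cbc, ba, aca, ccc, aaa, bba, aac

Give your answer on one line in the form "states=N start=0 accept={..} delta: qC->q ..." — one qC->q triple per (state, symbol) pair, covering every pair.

Fold the examples into a partial DFA from state 0: repeatedly fix the first undefined (state, symbol) met by the shortest-then-alphabetical prefix, trying targets in increasing order and rejecting any under which an Accept and a Reject string meet in one state with the same remainder; add a state when all current targets are rejected. Accepting states are where Accept strings end.
a: 0a undefined. 0a->0: no, aa/a meet in 0. Open state 1: 0a->1.
b: 0b undefined. 0b->0: no, bcb/cb meet in 0 with "cb" left. 0b->1: no, aa/ba meet in 1 with "a" left. Open state 2: 0b->2.
c: 0c undefined. 0c->0: ok.
aa: 1a undefined. 1a->0: no, aa/c meet in 0. 1a->1: no, aa/ca meet in 1. 1a->2: no, aa/b meet in 2. Open state 3: 1a->3.
ab: 1b undefined. 1b->0: no, ab/c meet in 0. 1b->1: no, ab/abb meet in 1. 1b->2: no, ab/b meet in 2. 1b->3: ok.
ac: 1c undefined. 1c->0: ok.
ba: 2a undefined. 2a->0: ok.
bb: 2b undefined. 2b->0: ok.
bc: 2c undefined. 2c->0: no, bcb/b meet in 2. 2c->1: ok.
aaa: 3a undefined. 3a->0: ok.
aac: 3c undefined. 3c->0: ok.
abb: 3b undefined. 3b->0: ok.
All examples now run through 4 states with every (state, symbol) defined. Accept strings end in {3}, Reject strings end in {0,1,2}; accept={3}.

states=4 start=0 accept={3} delta: 0a->1 0b->2 0c->0 1a->3 1b->3 1c->0 2a->0 2b->0 2c->1 3a->0 3b->0 3c->0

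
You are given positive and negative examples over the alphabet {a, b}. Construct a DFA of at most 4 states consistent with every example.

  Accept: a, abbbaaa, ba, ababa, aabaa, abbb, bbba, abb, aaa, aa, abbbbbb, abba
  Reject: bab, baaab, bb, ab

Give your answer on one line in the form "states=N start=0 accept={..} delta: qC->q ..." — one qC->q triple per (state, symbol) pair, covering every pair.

Fold the examples into a partial DFA from state 0: repeatedly fix the first undefined (state, symbol) met by the shortest-then-alphabetical prefix, trying targets in increasing order and rejecting any under which an Accept and a Reject string meet in one state with the same remainder; add a state when all current targets are rejected. Accepting states are where Accept strings end.
a: 0a undefined. 0a->0: no, abb/bb meet in 0 with "bb" left. Open state 1: 0a->1.
b: 0b undefined. 0b->0: ok.
aa: 1a undefined. 1a->0: no, aabaa/bb meet in 0. 1a->1: ok.
ab: 1b undefined. 1b->0: no, abbb/bab meet in 0. 1b->1: no, a/bab meet in 1. Open state 2: 1b->2.
aba: 2a undefined. 2a->0: ok.
abb: 2b undefined. 2b->0: no, abbb/bb meet in 0. 2b->1: no, abbb/bab meet in 2. 2b->2: no, abbb/bab meet in 2. Open state 3: 2b->3.
abba: 3a undefined. 3a->0: no, abba/bb meet in 0. 3a->1: ok.
abbb: 3b undefined. 3b->0: no, abbb/bb meet in 0. 3b->1: ok.
All examples now run through 4 states with every (state, symbol) defined. Accept strings end in {1,3}, Reject strings end in {0,2}; accept={1,3}.

states=4 start=0 accept={1,3} delta: 0a->1 0b->0 1a->1 1b->2 2a->0 2b->3 3a->1 3b->1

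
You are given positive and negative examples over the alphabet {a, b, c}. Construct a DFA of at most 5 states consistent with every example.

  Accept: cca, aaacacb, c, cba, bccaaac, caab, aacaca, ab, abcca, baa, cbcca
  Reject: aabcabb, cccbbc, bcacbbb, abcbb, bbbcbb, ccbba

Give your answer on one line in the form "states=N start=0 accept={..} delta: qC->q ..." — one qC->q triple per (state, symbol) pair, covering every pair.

State merging on the prefix tree: take the shortest (then alphabetical) example prefix whose next move is undefined and point that move at state 0, else 1, else 2, ...; a target is out if some Accept/Reject pair would then sit in one state with the same input left (inseparable). If every existing state is out, open a new one.
a: 0a undefined. 0a->0: ok.
b: 0b undefined. 0b->0: ok.
c: 0c undefined. 0c->0: no, cca/aabcabb meet in 0. Open state 1: 0c->1.
ca: 1a undefined. 1a->0: no, caab/aabcabb meet in 0. 1a->1: ok.
cb: 1b undefined. 1b->0: no, cba/aabcabb meet in 0. 1b->1: no, c/aabcabb meet in 1. Open state 2: 1b->2.
cc: 1c undefined. 1c->0: no, cca/bcacbbb meet in 0. 1c->1: ok.
cba: 2a undefined. 2a->0: ok.
cbc: 2c undefined. 2c->0: ok.
ccbb: 2b undefined. 2b->0: no, cca/cccbbc meet in 1. 2b->1: no, cca/aabcabb meet in 1. 2b->2: no, aaacacb/aabcabb meet in 2. Open state 3: 2b->3.
ccbba: 3a undefined. 3a->0: no, cba/ccbba meet in 0. 3a->1: no, cca/ccbba meet in 1. 3a->2: no, aaacacb/ccbba meet in 2. 3a->3: ok.
cccbbc: 3c undefined. 3c->0: no, cba/cccbbc meet in 0. 3c->1: no, cca/cccbbc meet in 1. 3c->2: no, aaacacb/cccbbc meet in 2. 3c->3: ok.
bcacbbb: 3b undefined. 3b->0: no, cba/bcacbbb meet in 0. 3b->1: no, cca/bcacbbb meet in 1. 3b->2: no, aaacacb/bcacbbb meet in 2. 3b->3: ok.
All examples now run through 4 states with every (state, symbol) defined. Accept strings end in {0,1,2}, Reject strings end in {3}; accept={0,1,2}.

states=4 start=0 accept={0,1,2} delta: 0a->0 0b->0 0c->1 1a->1 1b->2 1c->1 2a->0 2b->3 2c->0 3a->3 3b->3 3c->3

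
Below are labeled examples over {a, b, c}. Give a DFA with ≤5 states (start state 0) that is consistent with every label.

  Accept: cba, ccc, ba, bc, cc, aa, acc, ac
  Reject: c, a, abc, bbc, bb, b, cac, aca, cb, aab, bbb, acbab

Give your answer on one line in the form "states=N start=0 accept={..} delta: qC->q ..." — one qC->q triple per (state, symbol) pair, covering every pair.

Fold the examples into a partial DFA from state 0: repeatedly fix the first undefined (state, symbol) met by the shortest-then-alphabetical prefix, trying targets in increasing order and rejecting any under which an Accept and a Reject string meet in one state with the same remainder; add a state when all current targets are rejected. Accepting states are where Accept strings end.
a: 0a undefined. 0a->0: no, bc/abc meet in 0 with "bc" left. Open state 1: 0a->1.
b: 0b undefined. 0b->0: no, ba/a meet in 1. 0b->1: ok.
c: 0c undefined. 0c->0: no, ccc/c meet in 0. 0c->1: ok.
aa: 1a undefined. 1a->0: ok.
ab: 1b undefined. 1b->0: no, cba/c meet in 1. 1b->1: no, bc/abc meet in 1 with "c" left. Open state 2: 1b->2.
ac: 1c undefined. 1c->0: no, ccc/c meet in 1. 1c->1: no, ccc/c meet in 1. 1c->2: no, cba/aca meet in 2 with "a" left. Open state 3: 1c->3.
abc: 2c undefined. 2c->0: no, ba/abc meet in 0. 2c->1: ok.
aca: 3a undefined. 3a->0: no, ba/aca meet in 0. 3a->1: ok.
acb: 3b undefined. 3b->0: ok.
acc: 3c undefined. 3c->0: ok.
bbb: 2b undefined. 2b->0: no, ccc/bbb meet in 0. 2b->1: ok.
cba: 2a undefined. 2a->0: ok.
All examples now run through 4 states with every (state, symbol) defined. Accept strings end in {0,3}, Reject strings end in {1,2}; accept={0,3}.

states=4 start=0 accept={0,3} delta: 0a->1 0b->1 0c->1 1a->0 1b->2 1c->3 2a->0 2b->1 2c->1 3a->1 3b->0 3c->0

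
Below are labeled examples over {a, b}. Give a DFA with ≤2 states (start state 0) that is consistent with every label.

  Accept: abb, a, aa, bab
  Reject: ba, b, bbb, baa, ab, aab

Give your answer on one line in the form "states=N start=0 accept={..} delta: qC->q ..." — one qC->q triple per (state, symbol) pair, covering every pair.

Grow the machine one transition at a time. Run the examples from 0; the earliest place one falls off (shortest prefix, ties alphabetical) gets sent to the lowest-numbered state that keeps every Accept/Reject pair distinguishable — a pair clashes when both reach the same state with identical unread suffix — and to a fresh state only if none does.
a: 0a undefined. 0a->0: ok.
b: 0b undefined. 0b->0: no, abb/ba meet in 0. Open state 1: 0b->1.
ba: 1a undefined. 1a->0: no, a/ba meet in 0. 1a->1: ok.
bb: 1b undefined. 1b->0: ok.
All examples now run through 2 states with every (state, symbol) defined. Accept strings end in {0}, Reject strings end in {1}; accept={0}.

states=2 start=0 accept={0} delta: 0a->0 0b->1 1a->1 1b->0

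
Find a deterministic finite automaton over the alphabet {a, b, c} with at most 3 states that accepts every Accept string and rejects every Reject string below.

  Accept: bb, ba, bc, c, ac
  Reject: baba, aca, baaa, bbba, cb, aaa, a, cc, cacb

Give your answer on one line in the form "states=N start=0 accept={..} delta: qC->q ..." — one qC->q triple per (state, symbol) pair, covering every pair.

states=3 start=0 accept={1,2} delta: 0a->0 0b->1 0c->2 1a->2 1b->2 1c->1 2a->0 2b->0 2c->0

Fold the examples into a partial DFA from state 0: repeatedly fix the first undefined (state, symbol) met by the shortest-then-alphabetical prefix, trying targets in increasing order and rejecting any under which an Accept and a Reject string meet in one state with the same remainder; add a state when all current targets are rejected. Accepting states are where Accept strings end.
a: 0a undefined. 0a->0: ok.
b: 0b undefined. 0b->0: no, bb/baba meet in 0. Open state 1: 0b->1.
c: 0c undefined. 0c->0: no, c/aca meet in 0. 0c->1: no, bb/cb meet in 1 with "b" left. Open state 2: 0c->2.
ba: 1a undefined. 1a->0: no, ba/baba meet in 0. 1a->1: no, ba/baaa meet in 1. 1a->2: ok.
bb: 1b undefined. 1b->0: no, bb/aaa meet in 0. 1b->1: no, ba/bbba meet in 2. 1b->2: ok.
bc: 1c undefined. 1c->0: no, bc/aaa meet in 0. 1c->1: ok.
ca: 2a undefined. 2a->0: ok.
cb: 2b undefined. 2b->0: ok.
cc: 2c undefined. 2c->0: ok.
All examples now run through 3 states with every (state, symbol) defined. Accept strings end in {1,2}, Reject strings end in {0}; accept={1,2}.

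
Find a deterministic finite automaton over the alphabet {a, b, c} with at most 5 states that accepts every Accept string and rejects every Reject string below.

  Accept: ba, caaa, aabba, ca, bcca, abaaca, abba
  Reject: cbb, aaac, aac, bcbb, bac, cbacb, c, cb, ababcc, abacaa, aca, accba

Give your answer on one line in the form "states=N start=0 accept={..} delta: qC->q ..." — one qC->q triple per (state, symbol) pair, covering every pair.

states=3 start=0 accept={1} delta: 0a->1 0b->0 0c->0 1a->0 1b->0 1c->2 2a->2 2b->2 2c->2

State merging on the prefix tree: take the shortest (then alphabetical) example prefix whose next move is undefined and point that move at state 0, else 1, else 2, ...; a target is out if some Accept/Reject pair would then sit in one state with the same input left (inseparable). If every existing state is out, open a new one.
a: 0a undefined. 0a->0: no, ca/aca meet in 0 with "ca" left. Open state 1: 0a->1.
b: 0b undefined. 0b->0: ok.
c: 0c undefined. 0c->0: ok.
aa: 1a undefined. 1a->0: ok.
ab: 1b undefined. 1b->0: ok.
ac: 1c undefined. 1c->0: no, ba/aca meet in 1. 1c->1: no, ba/aaac meet in 1. Open state 2: 1c->2.
aca: 2a undefined. 2a->0: no, ba/abacaa meet in 1. 2a->1: no, ba/aca meet in 1. 2a->2: ok.
acc: 2c undefined. 2c->0: no, ba/accba meet in 1. 2c->1: no, ba/accba meet in 1. 2c->2: ok.
accb: 2b undefined. 2b->0: no, ba/accba meet in 1. 2b->1: no, ba/cbacb meet in 1. 2b->2: ok.
All examples now run through 3 states with every (state, symbol) defined. Accept strings end in {1}, Reject strings end in {0,2}; accept={1}.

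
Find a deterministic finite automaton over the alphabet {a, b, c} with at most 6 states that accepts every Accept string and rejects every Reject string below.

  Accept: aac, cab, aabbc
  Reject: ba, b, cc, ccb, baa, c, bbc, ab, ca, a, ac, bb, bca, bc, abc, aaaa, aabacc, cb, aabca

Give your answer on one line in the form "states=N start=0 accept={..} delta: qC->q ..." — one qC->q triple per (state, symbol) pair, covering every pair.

State merging on the prefix tree: take the shortest (then alphabetical) example prefix whose next move is undefined and point that move at state 0, else 1, else 2, ...; a target is out if some Accept/Reject pair would then sit in one state with the same input left (inseparable). If every existing state is out, open a new one.
a: 0a undefined. 0a->0: no, aac/c meet in 0 with "c" left. Open state 1: 0a->1.
b: 0b undefined. 0b->0: ok.
c: 0c undefined. 0c->0: no, cab/ab meet in 1 with "b" left. 0c->1: ok.
aa: 1a undefined. 1a->0: no, aac/ba meet in 1. 1a->1: no, aac/cc meet in 1 with "c" left. Open state 2: 1a->2.
ab: 1b undefined. 1b->0: ok.
ac: 1c undefined. 1c->0: ok.
aaa: 2a undefined. 2a->0: ok.
aab: 2b undefined. 2b->0: no, cab/b meet in 0. 2b->1: no, cab/ba meet in 1. 2b->2: no, cab/baa meet in 2. Open state 3: 2b->3.
aac: 2c undefined. 2c->0: no, aac/b meet in 0. 2c->1: no, aac/ba meet in 1. 2c->2: no, aac/baa meet in 2. 2c->3: ok.
aaba: 3a undefined. 3a->0: ok.
aabb: 3b undefined. 3b->0: no, aabbc/ba meet in 1. 3b->1: no, aabbc/b meet in 0. 3b->2: ok.
aabc: 3c undefined. 3c->0: ok.
All examples now run through 4 states with every (state, symbol) defined. Accept strings end in {3}, Reject strings end in {0,1,2}; accept={3}.

states=4 start=0 accept={3} delta: 0a->1 0b->0 0c->1 1a->2 1b->0 1c->0 2a->0 2b->3 2c->3 3a->0 3b->2 3c->0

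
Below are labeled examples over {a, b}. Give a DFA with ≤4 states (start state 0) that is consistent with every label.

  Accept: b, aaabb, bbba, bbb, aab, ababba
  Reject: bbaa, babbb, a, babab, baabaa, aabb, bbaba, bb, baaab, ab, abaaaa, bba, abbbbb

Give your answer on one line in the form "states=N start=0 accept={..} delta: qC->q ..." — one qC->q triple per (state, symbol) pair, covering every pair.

states=3 start=0 accept={2} delta: 0a->1 0b->2 1a->0 1b->0 2a->2 2b->0

Fold the examples into a partial DFA from state 0: repeatedly fix the first undefined (state, symbol) met by the shortest-then-alphabetical prefix, trying targets in increasing order and rejecting any under which an Accept and a Reject string meet in one state with the same remainder; add a state when all current targets are rejected. Accepting states are where Accept strings end.
a: 0a undefined. 0a->0: no, b/ab meet in 0 with "b" left. Open state 1: 0a->1.
b: 0b undefined. 0b->0: no, b/bb meet in 0. 0b->1: no, b/a meet in 1. Open state 2: 0b->2.
aa: 1a undefined. 1a->0: ok.
ab: 1b undefined. 1b->0: ok.
ba: 2a undefined. 2a->0: no, b/babab meet in 2. 2a->1: no, ababba/a meet in 1. 2a->2: ok.
bb: 2b undefined. 2b->0: ok.
All examples now run through 3 states with every (state, symbol) defined. Accept strings end in {2}, Reject strings end in {0,1}; accept={2}.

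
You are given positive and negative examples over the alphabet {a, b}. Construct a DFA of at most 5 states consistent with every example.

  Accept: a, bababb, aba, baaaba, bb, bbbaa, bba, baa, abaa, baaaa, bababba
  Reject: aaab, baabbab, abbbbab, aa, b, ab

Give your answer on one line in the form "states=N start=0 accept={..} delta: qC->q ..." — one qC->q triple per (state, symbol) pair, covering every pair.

states=4 start=0 accept={1,3} delta: 0a->1 0b->2 1a->0 1b->2 2a->3 2b->3 3a->1 3b->2

State merging on the prefix tree: take the shortest (then alphabetical) example prefix whose next move is undefined and point that move at state 0, else 1, else 2, ...; a target is out if some Accept/Reject pair would then sit in one state with the same input left (inseparable). If every existing state is out, open a new one.
a: 0a undefined. 0a->0: no, a/aa meet in 0. Open state 1: 0a->1.
b: 0b undefined. 0b->0: no, bb/b meet in 0. 0b->1: no, a/b meet in 1. Open state 2: 0b->2.
aa: 1a undefined. 1a->0: ok.
ab: 1b undefined. 1b->0: no, abaa/aaab meet in 0. 1b->1: no, a/aaab meet in 1. 1b->2: ok.
ba: 2a undefined. 2a->0: no, aba/aa meet in 0. 2a->1: no, baa/aa meet in 0. 2a->2: no, aba/aaab meet in 2. Open state 3: 2a->3.
bb: 2b undefined. 2b->0: no, bb/aa meet in 0. 2b->1: no, bba/aa meet in 0. 2b->2: no, bb/aaab meet in 2. 2b->3: ok.
baa: 3a undefined. 3a->0: no, bba/aa meet in 0. 3a->1: ok.
bab: 3b undefined. 3b->0: no, bbbaa/abbbbab meet in 0. 3b->1: no, a/abbbbab meet in 1. 3b->2: ok.
All examples now run through 4 states with every (state, symbol) defined. Accept strings end in {1,3}, Reject strings end in {0,2}; accept={1,3}.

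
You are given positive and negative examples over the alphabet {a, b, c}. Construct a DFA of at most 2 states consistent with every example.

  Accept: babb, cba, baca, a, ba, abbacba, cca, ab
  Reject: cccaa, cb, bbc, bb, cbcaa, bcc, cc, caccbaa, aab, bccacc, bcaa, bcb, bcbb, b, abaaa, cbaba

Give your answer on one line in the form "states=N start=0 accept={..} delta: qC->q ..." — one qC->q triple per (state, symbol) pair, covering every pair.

State merging on the prefix tree: take the shortest (then alphabetical) example prefix whose next move is undefined and point that move at state 0, else 1, else 2, ...; a target is out if some Accept/Reject pair would then sit in one state with the same input left (inseparable). If every existing state is out, open a new one.
a: 0a undefined. 0a->0: no, ab/aab meet in 0 with "b" left. Open state 1: 0a->1.
b: 0b undefined. 0b->0: ok.
c: 0c undefined. 0c->0: ok.
aa: 1a undefined. 1a->0: ok.
ab: 1b undefined. 1b->0: no, babb/cccaa meet in 0. 1b->1: ok.
bac: 1c undefined. 1c->0: ok.
All examples now run through 2 states with every (state, symbol) defined. Accept strings end in {1}, Reject strings end in {0}; accept={1}.

states=2 start=0 accept={1} delta: 0a->1 0b->0 0c->0 1a->0 1b->1 1c->0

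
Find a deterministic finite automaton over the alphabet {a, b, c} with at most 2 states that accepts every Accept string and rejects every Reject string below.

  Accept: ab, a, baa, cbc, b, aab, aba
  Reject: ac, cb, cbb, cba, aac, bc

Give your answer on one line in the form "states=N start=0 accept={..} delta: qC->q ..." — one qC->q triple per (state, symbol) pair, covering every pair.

Grow the machine one transition at a time. Run the examples from 0; the earliest place one falls off (shortest prefix, ties alphabetical) gets sent to the lowest-numbered state that keeps every Accept/Reject pair distinguishable — a pair clashes when both reach the same state with identical unread suffix — and to a fresh state only if none does.
a: 0a undefined. 0a->0: ok.
b: 0b undefined. 0b->0: ok.
c: 0c undefined. 0c->0: no, ab/ac meet in 0. Open state 1: 0c->1.
cb: 1b undefined. 1b->0: no, ab/cb meet in 0. 1b->1: ok.
cba: 1a undefined. 1a->0: no, ab/cba meet in 0. 1a->1: ok.
cbc: 1c undefined. 1c->0: ok.
All examples now run through 2 states with every (state, symbol) defined. Accept strings end in {0}, Reject strings end in {1}; accept={0}.

states=2 start=0 accept={0} delta: 0a->0 0b->0 0c->1 1a->1 1b->1 1c->0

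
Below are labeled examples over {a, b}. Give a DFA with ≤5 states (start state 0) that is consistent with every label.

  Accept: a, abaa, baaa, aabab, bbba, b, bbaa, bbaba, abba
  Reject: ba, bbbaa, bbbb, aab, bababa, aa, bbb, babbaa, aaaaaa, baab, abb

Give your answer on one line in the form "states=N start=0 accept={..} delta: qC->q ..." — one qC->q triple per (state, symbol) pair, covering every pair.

Grow the machine one transition at a time. Run the examples from 0; the earliest place one falls off (shortest prefix, ties alphabetical) gets sent to the lowest-numbered state that keeps every Accept/Reject pair distinguishable — a pair clashes when both reach the same state with identical unread suffix — and to a fresh state only if none does.
a: 0a undefined. 0a->0: no, a/aa meet in 0. Open state 1: 0a->1.
b: 0b undefined. 0b->0: no, a/ba meet in 1. 0b->1: ok.
aa: 1a undefined. 1a->0: no, a/aab meet in 1. 1a->1: no, a/ba meet in 1. Open state 2: 1a->2.
ab: 1b undefined. 1b->0: no, a/bbb meet in 1. 1b->1: no, a/bbbb meet in 1. 1b->2: ok.
aaa: 2a undefined. 2a->0: no, a/baab meet in 1. 2a->1: no, abaa/ba meet in 2. 2a->2: no, abaa/ba meet in 2. Open state 3: 2a->3.
aab: 2b undefined. 2b->0: no, a/bbbb meet in 1. 2b->1: no, a/aab meet in 1. 2b->2: no, abaa/bbbaa meet in 3 with "a" left. 2b->3: ok.
aaaa: 3a undefined. 3a->0: no, a/bbbaa meet in 1. 3a->1: no, aabab/ba meet in 2. 3a->2: no, abaa/ba meet in 2. 3a->3: no, abaa/bbbaa meet in 3. Open state 4: 3a->4.
baab: 3b undefined. 3b->0: ok.
aaaaa: 4a undefined. 4a->0: no, a/aaaaaa meet in 1. 4a->1: no, a/bbbaa meet in 1. 4a->2: ok.
aabab: 4b undefined. 4b->0: no, a/bababa meet in 1. 4b->1: ok.
All examples now run through 5 states with every (state, symbol) defined. Accept strings end in {1,4}, Reject strings end in {0,2,3}; accept={1,4}.

states=5 start=0 accept={1,4} delta: 0a->1 0b->1 1a->2 1b->2 2a->3 2b->3 3a->4 3b->0 4a->2 4b->1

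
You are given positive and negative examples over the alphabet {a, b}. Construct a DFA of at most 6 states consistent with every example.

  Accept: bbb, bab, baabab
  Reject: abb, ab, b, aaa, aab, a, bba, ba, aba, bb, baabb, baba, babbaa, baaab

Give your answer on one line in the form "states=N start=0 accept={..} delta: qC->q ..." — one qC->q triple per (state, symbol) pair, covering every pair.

Grow the machine one transition at a time. Run the examples from 0; the earliest place one falls off (shortest prefix, ties alphabetical) gets sent to the lowest-numbered state that keeps every Accept/Reject pair distinguishable — a pair clashes when both reach the same state with identical unread suffix — and to a fresh state only if none does.
a: 0a undefined. 0a->0: ok.
b: 0b undefined. 0b->0: no, bbb/abb meet in 0. Open state 1: 0b->1.
ba: 1a undefined. 1a->0: no, bab/ab meet in 1. 1a->1: no, bbb/baabb meet in 1 with "bb" left. Open state 2: 1a->2.
bb: 1b undefined. 1b->0: no, bbb/ab meet in 1. 1b->1: no, bbb/abb meet in 1. 1b->2: ok.
baa: 2a undefined. 2a->0: ok.
bab: 2b undefined. 2b->0: no, bbb/aaa meet in 0. 2b->1: no, bbb/ab meet in 1. 2b->2: no, bbb/abb meet in 2. Open state 3: 2b->3.
baba: 3a undefined. 3a->0: ok.
babb: 3b undefined. 3b->0: ok.
All examples now run through 4 states with every (state, symbol) defined. Accept strings end in {3}, Reject strings end in {0,1,2}; accept={3}.

states=4 start=0 accept={3} delta: 0a->0 0b->1 1a->2 1b->2 2a->0 2b->3 3a->0 3b->0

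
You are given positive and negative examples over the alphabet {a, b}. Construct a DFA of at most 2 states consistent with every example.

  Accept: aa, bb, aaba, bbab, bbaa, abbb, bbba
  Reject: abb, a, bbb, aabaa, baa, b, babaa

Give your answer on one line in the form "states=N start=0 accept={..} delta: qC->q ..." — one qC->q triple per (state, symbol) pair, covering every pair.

states=2 start=0 accept={0} delta: 0a->1 0b->1 1a->0 1b->0

Fold the examples into a partial DFA from state 0: repeatedly fix the first undefined (state, symbol) met by the shortest-then-alphabetical prefix, trying targets in increasing order and rejecting any under which an Accept and a Reject string meet in one state with the same remainder; add a state when all current targets are rejected. Accepting states are where Accept strings end.
a: 0a undefined. 0a->0: no, aa/a meet in 0. Open state 1: 0a->1.
b: 0b undefined. 0b->0: no, aa/baa meet in 1 with "a" left. 0b->1: ok.
aa: 1a undefined. 1a->0: ok.
ab: 1b undefined. 1b->0: ok.
All examples now run through 2 states with every (state, symbol) defined. Accept strings end in {0}, Reject strings end in {1}; accept={0}.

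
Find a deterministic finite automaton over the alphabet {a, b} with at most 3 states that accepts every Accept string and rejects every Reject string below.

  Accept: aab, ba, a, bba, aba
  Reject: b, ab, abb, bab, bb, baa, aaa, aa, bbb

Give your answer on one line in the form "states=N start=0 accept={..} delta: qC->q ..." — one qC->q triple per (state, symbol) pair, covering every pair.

states=3 start=0 accept={1} delta: 0a->1 0b->0 1a->2 1b->0 2a->0 2b->1

State merging on the prefix tree: take the shortest (then alphabetical) example prefix whose next move is undefined and point that move at state 0, else 1, else 2, ...; a target is out if some Accept/Reject pair would then sit in one state with the same input left (inseparable). If every existing state is out, open a new one.
a: 0a undefined. 0a->0: no, aab/b meet in 0 with "b" left. Open state 1: 0a->1.
b: 0b undefined. 0b->0: ok.
aa: 1a undefined. 1a->0: no, aab/b meet in 0. 1a->1: no, aab/ab meet in 1 with "b" left. Open state 2: 1a->2.
ab: 1b undefined. 1b->0: ok.
aaa: 2a undefined. 2a->0: ok.
aab: 2b undefined. 2b->0: no, aab/b meet in 0. 2b->1: ok.
All examples now run through 3 states with every (state, symbol) defined. Accept strings end in {1}, Reject strings end in {0,2}; accept={1}.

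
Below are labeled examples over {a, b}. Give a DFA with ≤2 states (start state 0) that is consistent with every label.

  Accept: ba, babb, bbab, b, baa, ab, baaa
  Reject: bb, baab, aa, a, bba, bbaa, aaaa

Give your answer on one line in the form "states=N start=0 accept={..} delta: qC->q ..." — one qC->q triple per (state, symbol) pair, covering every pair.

states=2 start=0 accept={1} delta: 0a->0 0b->1 1a->1 1b->0

State merging on the prefix tree: take the shortest (then alphabetical) example prefix whose next move is undefined and point that move at state 0, else 1, else 2, ...; a target is out if some Accept/Reject pair would then sit in one state with the same input left (inseparable). If every existing state is out, open a new one.
a: 0a undefined. 0a->0: ok.
b: 0b undefined. 0b->0: no, ba/bb meet in 0. Open state 1: 0b->1.
ba: 1a undefined. 1a->0: no, ba/aa meet in 0. 1a->1: ok.
bb: 1b undefined. 1b->0: ok.
All examples now run through 2 states with every (state, symbol) defined. Accept strings end in {1}, Reject strings end in {0}; accept={1}.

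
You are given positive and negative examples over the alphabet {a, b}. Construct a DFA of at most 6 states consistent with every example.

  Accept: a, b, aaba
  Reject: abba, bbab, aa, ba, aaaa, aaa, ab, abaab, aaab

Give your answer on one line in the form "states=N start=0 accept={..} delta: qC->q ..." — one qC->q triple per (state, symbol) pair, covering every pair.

states=3 start=0 accept={1} delta: 0a->1 0b->1 1a->2 1b->0 2a->2 2b->0

Grow the machine one transition at a time. Run the examples from 0; the earliest place one falls off (shortest prefix, ties alphabetical) gets sent to the lowest-numbered state that keeps every Accept/Reject pair distinguishable — a pair clashes when both reach the same state with identical unread suffix — and to a fresh state only if none does.
a: 0a undefined. 0a->0: no, a/aa meet in 0. Open state 1: 0a->1.
b: 0b undefined. 0b->0: no, a/ba meet in 1. 0b->1: ok.
aa: 1a undefined. 1a->0: no, a/aaa meet in 1. 1a->1: no, a/aa meet in 1. Open state 2: 1a->2.
ab: 1b undefined. 1b->0: ok.
aaa: 2a undefined. 2a->0: no, a/aaaa meet in 1. 2a->1: no, a/aaa meet in 1. 2a->2: ok.
aab: 2b undefined. 2b->0: ok.
All examples now run through 3 states with every (state, symbol) defined. Accept strings end in {1}, Reject strings end in {0,2}; accept={1}.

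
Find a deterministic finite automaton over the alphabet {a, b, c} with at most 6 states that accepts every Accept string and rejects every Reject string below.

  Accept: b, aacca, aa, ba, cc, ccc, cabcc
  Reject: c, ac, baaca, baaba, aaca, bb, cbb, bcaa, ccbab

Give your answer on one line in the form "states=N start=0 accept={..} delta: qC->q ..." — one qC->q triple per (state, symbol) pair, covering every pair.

State merging on the prefix tree: take the shortest (then alphabetical) example prefix whose next move is undefined and point that move at state 0, else 1, else 2, ...; a target is out if some Accept/Reject pair would then sit in one state with the same input left (inseparable). If every existing state is out, open a new one.
a: 0a undefined. 0a->0: ok.
b: 0b undefined. 0b->0: no, b/baaba meet in 0. Open state 1: 0b->1.
c: 0c undefined. 0c->0: no, aacca/c meet in 0. 0c->1: no, b/c meet in 1. Open state 2: 0c->2.
ba: 1a undefined. 1a->0: no, aa/baaba meet in 0. 1a->1: ok.
bb: 1b undefined. 1b->0: no, aa/baaba meet in 0. 1b->1: no, b/baaba meet in 1. 1b->2: ok.
bc: 1c undefined. 1c->0: no, aa/baaca meet in 0. 1c->1: no, b/baaca meet in 1. 1c->2: ok.
ca: 2a undefined. 2a->0: no, aa/baaca meet in 0. 2a->1: no, b/baaca meet in 1. 2a->2: ok.
cb: 2b undefined. 2b->0: no, b/cbb meet in 1. 2b->1: ok.
cc: 2c undefined. 2c->0: no, ccc/c meet in 2. 2c->1: no, b/ccbab meet in 1. 2c->2: no, aacca/c meet in 2. Open state 3: 2c->3.
ccb: 3b undefined. 3b->0: no, b/ccbab meet in 1. 3b->1: ok.
ccc: 3c undefined. 3c->0: ok.
aacca: 3a undefined. 3a->0: ok.
All examples now run through 4 states with every (state, symbol) defined. Accept strings end in {0,1,3}, Reject strings end in {2}; accept={0,1,3}.

states=4 start=0 accept={0,1,3} delta: 0a->0 0b->1 0c->2 1a->1 1b->2 1c->2 2a->2 2b->1 2c->3 3a->0 3b->1 3c->0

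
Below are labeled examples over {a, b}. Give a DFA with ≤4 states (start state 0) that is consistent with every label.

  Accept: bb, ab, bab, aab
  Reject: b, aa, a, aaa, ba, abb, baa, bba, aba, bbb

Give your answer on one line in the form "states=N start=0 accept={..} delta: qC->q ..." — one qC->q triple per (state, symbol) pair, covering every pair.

Fold the examples into a partial DFA from state 0: repeatedly fix the first undefined (state, symbol) met by the shortest-then-alphabetical prefix, trying targets in increasing order and rejecting any under which an Accept and a Reject string meet in one state with the same remainder; add a state when all current targets are rejected. Accepting states are where Accept strings end.
a: 0a undefined. 0a->0: no, bb/abb meet in 0 with "bb" left. Open state 1: 0a->1.
b: 0b undefined. 0b->0: no, bb/b meet in 0. 0b->1: ok.
aa: 1a undefined. 1a->0: no, bab/b meet in 1. 1a->1: ok.
ab: 1b undefined. 1b->0: ok.
All examples now run through 2 states with every (state, symbol) defined. Accept strings end in {0}, Reject strings end in {1}; accept={0}.

states=2 start=0 accept={0} delta: 0a->1 0b->1 1a->1 1b->0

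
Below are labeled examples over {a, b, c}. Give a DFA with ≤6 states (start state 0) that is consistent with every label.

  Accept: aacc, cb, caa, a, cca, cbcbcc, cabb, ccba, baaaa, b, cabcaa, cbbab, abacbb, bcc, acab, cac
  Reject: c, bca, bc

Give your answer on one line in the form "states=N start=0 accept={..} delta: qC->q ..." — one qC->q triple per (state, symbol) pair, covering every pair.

states=3 start=0 accept={0} delta: 0a->0 0b->0 0c->1 1a->2 1b->0 1c->0 2a->0 2b->0 2c->0

Fold the examples into a partial DFA from state 0: repeatedly fix the first undefined (state, symbol) met by the shortest-then-alphabetical prefix, trying targets in increasing order and rejecting any under which an Accept and a Reject string meet in one state with the same remainder; add a state when all current targets are rejected. Accepting states are where Accept strings end.
a: 0a undefined. 0a->0: ok.
b: 0b undefined. 0b->0: ok.
c: 0c undefined. 0c->0: no, aacc/c meet in 0. Open state 1: 0c->1.
ca: 1a undefined. 1a->0: no, caa/bca meet in 0. 1a->1: no, caa/c meet in 1. Open state 2: 1a->2.
cb: 1b undefined. 1b->0: ok.
cc: 1c undefined. 1c->0: ok.
caa: 2a undefined. 2a->0: ok.
cab: 2b undefined. 2b->0: ok.
cac: 2c undefined. 2c->0: ok.
All examples now run through 3 states with every (state, symbol) defined. Accept strings end in {0}, Reject strings end in {1,2}; accept={0}.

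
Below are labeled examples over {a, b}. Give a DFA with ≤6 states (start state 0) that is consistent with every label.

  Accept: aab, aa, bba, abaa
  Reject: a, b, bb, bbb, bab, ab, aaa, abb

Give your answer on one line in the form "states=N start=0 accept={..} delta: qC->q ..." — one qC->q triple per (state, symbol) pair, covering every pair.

states=4 start=0 accept={3} delta: 0a->1 0b->2 1a->3 1b->0 2a->0 2b->1 3a->0 3b->3

State merging on the prefix tree: take the shortest (then alphabetical) example prefix whose next move is undefined and point that move at state 0, else 1, else 2, ...; a target is out if some Accept/Reject pair would then sit in one state with the same input left (inseparable). If every existing state is out, open a new one.
a: 0a undefined. 0a->0: no, aab/b meet in 0 with "b" left. Open state 1: 0a->1.
b: 0b undefined. 0b->0: no, bba/a meet in 1. 0b->1: no, aab/bab meet in 1 with "ab" left. Open state 2: 0b->2.
aa: 1a undefined. 1a->0: no, aab/b meet in 2. 1a->1: no, aab/ab meet in 1 with "b" left. 1a->2: no, aab/bb meet in 2 with "b" left. Open state 3: 1a->3.
ab: 1b undefined. 1b->0: ok.
ba: 2a undefined. 2a->0: ok.
bb: 2b undefined. 2b->0: no, bba/a meet in 1. 2b->1: ok.
aaa: 3a undefined. 3a->0: ok.
aab: 3b undefined. 3b->0: no, aab/bbb meet in 0. 3b->1: no, aab/a meet in 1. 3b->2: no, aab/b meet in 2. 3b->3: ok.
All examples now run through 4 states with every (state, symbol) defined. Accept strings end in {3}, Reject strings end in {0,1,2}; accept={3}.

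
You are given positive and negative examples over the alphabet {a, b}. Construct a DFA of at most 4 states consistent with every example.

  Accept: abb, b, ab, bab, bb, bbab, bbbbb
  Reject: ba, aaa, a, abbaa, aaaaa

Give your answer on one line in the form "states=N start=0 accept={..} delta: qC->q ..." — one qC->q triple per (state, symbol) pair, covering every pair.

states=2 start=0 accept={1} delta: 0a->0 0b->1 1a->0 1b->1

Grow the machine one transition at a time. Run the examples from 0; the earliest place one falls off (shortest prefix, ties alphabetical) gets sent to the lowest-numbered state that keeps every Accept/Reject pair distinguishable — a pair clashes when both reach the same state with identical unread suffix — and to a fresh state only if none does.
a: 0a undefined. 0a->0: ok.
b: 0b undefined. 0b->0: no, abb/ba meet in 0. Open state 1: 0b->1.
ba: 1a undefined. 1a->0: ok.
bb: 1b undefined. 1b->0: no, abb/ba meet in 0. 1b->1: ok.
All examples now run through 2 states with every (state, symbol) defined. Accept strings end in {1}, Reject strings end in {0}; accept={1}.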